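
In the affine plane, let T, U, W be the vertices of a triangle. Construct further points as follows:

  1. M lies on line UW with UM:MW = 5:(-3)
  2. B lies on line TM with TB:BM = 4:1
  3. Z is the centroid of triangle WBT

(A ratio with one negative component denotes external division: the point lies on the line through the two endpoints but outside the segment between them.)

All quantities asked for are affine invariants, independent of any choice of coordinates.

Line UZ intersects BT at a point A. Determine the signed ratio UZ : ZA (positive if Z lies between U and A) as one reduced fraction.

UZ:ZA = 4

Set T = (0, 0), U = (1, 0), W = (0, 1); any affine frame gives the same invariant.
1. M lies on line UW with UM:MW = 5:(-3) ⇒ M = (-3/2, 5/2)
2. B lies on line TM with TB:BM = 4:1 ⇒ B = (-6/5, 2)
3. Z is the centroid of triangle WBT ⇒ Z = (-2/5, 1)
line UZ meets BT at A = (-3/4, 5/4)
Z = U + t·(A−U) with t = 4/5, so UZ:ZA = 4/5:1/5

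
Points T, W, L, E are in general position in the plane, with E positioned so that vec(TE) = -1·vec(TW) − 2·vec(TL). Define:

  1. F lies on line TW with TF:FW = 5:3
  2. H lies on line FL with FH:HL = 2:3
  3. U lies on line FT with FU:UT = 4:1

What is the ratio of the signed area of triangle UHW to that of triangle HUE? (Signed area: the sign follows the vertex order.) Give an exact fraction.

Choose coordinates T = (0, 0), W = (1, 0), L = (0, 1), E = (-1, -2).
1. F lies on line TW with TF:FW = 5:3 ⇒ F = (5/8, 0)
2. H lies on line FL with FH:HL = 2:3 ⇒ H = (3/8, 2/5)
3. U lies on line FT with FU:UT = 4:1 ⇒ U = (1/8, 0)
2·[UHW] = -7/20, 2·[HUE] = 1/20
[UHW]:[HUE] = -7/20:1/20 = -7

[UHW]:[HUE] = -7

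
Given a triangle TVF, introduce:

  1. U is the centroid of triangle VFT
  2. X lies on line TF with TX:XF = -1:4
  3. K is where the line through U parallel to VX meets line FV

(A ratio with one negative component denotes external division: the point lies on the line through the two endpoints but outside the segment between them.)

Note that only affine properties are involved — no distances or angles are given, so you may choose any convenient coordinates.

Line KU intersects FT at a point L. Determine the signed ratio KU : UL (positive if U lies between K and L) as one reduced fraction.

Work in coordinates with T = (0, 0), V = (1, 0), F = (0, 1).
1. U is the centroid of triangle VFT ⇒ U = (1/3, 1/3)
2. X lies on line TF with TX:XF = -1:4 ⇒ X = (0, -1/3)
3. K is where the line through U parallel to VX meets line FV ⇒ K = (7/12, 5/12)
line KU meets FT at L = (0, 2/9)
U = K + t·(L−K) with t = 3/7, so KU:UL = 3/7:4/7

KU:UL = 3/4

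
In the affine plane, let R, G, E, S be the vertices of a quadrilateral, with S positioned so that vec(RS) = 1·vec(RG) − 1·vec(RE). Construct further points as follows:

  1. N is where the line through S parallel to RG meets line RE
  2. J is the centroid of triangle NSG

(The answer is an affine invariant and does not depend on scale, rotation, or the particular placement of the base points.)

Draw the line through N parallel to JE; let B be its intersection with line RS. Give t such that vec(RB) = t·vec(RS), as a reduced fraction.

Assign R = (0, 0), G = (1, 0), E = (0, 1), S = (1, -1) — the answer is frame-independent, so this choice is without loss of generality.
1. N is where the line through S parallel to RG meets line RE ⇒ N = (0, -1)
2. J is the centroid of triangle NSG ⇒ J = (2/3, -2/3)
through N parallel to JE: direction (-2/3, 5/3); meets RS at B = (-2/3, 2/3)
B = R + t·(S−R) with t = -2/3

t = -2/3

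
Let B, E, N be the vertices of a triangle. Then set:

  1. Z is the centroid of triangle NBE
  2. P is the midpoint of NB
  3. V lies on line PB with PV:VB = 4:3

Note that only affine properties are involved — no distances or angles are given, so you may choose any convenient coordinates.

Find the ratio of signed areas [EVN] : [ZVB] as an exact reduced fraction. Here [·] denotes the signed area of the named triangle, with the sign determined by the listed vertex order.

Choose coordinates B = (0, 0), E = (1, 0), N = (0, 1).
1. Z is the centroid of triangle NBE ⇒ Z = (1/3, 1/3)
2. P is the midpoint of NB ⇒ P = (0, 1/2)
3. V lies on line PB with PV:VB = 4:3 ⇒ V = (0, 3/14)
2·[EVN] = -11/14, 2·[ZVB] = 1/14
[EVN]:[ZVB] = -11/14:1/14 = -11

[EVN]:[ZVB] = -11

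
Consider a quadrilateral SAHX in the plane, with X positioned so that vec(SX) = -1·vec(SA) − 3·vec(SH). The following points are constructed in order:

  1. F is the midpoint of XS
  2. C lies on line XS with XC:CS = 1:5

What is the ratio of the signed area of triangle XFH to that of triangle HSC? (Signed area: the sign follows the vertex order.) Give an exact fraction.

[XFH]:[HSC] = -3/5

Choose coordinates S = (0, 0), A = (1, 0), H = (0, 1), X = (-1, -3).
1. F is the midpoint of XS ⇒ F = (-1/2, -3/2)
2. C lies on line XS with XC:CS = 1:5 ⇒ C = (-5/6, -5/2)
2·[XFH] = 1/2, 2·[HSC] = -5/6
[XFH]:[HSC] = 1/2:-5/6 = -3/5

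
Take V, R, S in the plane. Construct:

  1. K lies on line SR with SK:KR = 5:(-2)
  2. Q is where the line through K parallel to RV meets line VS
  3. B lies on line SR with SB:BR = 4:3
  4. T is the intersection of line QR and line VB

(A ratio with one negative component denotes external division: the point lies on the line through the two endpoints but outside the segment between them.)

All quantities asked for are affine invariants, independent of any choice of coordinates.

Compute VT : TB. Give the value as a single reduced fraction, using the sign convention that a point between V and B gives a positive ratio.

VT:TB = -14/15

Set V = (0, 0), R = (1, 0), S = (0, 1); any affine frame gives the same invariant.
1. K lies on line SR with SK:KR = 5:(-2) ⇒ K = (5/3, -2/3)
2. Q is where the line through K parallel to RV meets line VS ⇒ Q = (0, -2/3)
3. B lies on line SR with SB:BR = 4:3 ⇒ B = (4/7, 3/7)
4. T is the intersection of line QR and line VB ⇒ T = (-8, -6)
T = V + t·(B−V) with t = -14, so VT:TB = t:(1−t) = -14:15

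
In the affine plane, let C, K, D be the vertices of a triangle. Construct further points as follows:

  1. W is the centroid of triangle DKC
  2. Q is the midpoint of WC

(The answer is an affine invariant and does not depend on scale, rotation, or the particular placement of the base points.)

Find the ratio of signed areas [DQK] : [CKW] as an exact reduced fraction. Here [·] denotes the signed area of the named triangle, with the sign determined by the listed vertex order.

[DQK]:[CKW] = 2

Assign C = (0, 0), K = (1, 0), D = (0, 1) — the answer is frame-independent, so this choice is without loss of generality.
1. W is the centroid of triangle DKC ⇒ W = (1/3, 1/3)
2. Q is the midpoint of WC ⇒ Q = (1/6, 1/6)
2·[DQK] = 2/3, 2·[CKW] = 1/3
[DQK]:[CKW] = 2/3:1/3 = 2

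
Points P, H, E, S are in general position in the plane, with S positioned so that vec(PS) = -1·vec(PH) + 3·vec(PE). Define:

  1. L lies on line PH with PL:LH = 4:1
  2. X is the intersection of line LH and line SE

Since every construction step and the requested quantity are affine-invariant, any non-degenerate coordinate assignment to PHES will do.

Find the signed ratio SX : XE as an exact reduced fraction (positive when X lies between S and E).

Assign P = (0, 0), H = (1, 0), E = (0, 1), S = (-1, 3) — the answer is frame-independent, so this choice is without loss of generality.
1. L lies on line PH with PL:LH = 4:1 ⇒ L = (4/5, 0)
2. X is the intersection of line LH and line SE ⇒ X = (1/2, 0)
X = S + t·(E−S) with t = 3/2, so SX:XE = t:(1−t) = 3/2:-1/2

SX:XE = -3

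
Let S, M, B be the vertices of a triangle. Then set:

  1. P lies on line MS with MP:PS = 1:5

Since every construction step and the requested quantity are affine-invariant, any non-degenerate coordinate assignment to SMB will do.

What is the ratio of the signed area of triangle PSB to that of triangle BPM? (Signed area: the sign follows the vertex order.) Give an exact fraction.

Set S = (0, 0), M = (1, 0), B = (0, 1); any affine frame gives the same invariant.
1. P lies on line MS with MP:PS = 1:5 ⇒ P = (5/6, 0)
2·[PSB] = -5/6, 2·[BPM] = 1/6
[PSB]:[BPM] = -5/6:1/6 = -5

[PSB]:[BPM] = -5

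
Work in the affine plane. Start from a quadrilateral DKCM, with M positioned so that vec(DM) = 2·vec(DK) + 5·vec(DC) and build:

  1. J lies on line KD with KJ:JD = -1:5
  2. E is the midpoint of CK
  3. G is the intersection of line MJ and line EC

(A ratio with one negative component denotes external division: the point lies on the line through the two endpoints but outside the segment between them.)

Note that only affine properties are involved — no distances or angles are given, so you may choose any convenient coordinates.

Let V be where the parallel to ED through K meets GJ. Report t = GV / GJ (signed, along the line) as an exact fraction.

Assign D = (0, 0), K = (1, 0), C = (0, 1), M = (2, 5) — the answer is frame-independent, so this choice is without loss of generality.
1. J lies on line KD with KJ:JD = -1:5 ⇒ J = (5/4, 0)
2. E is the midpoint of CK ⇒ E = (1/2, 1/2)
3. G is the intersection of line MJ and line EC ⇒ G = (28/23, -5/23)
through K parallel to ED: direction (-1/2, -1/2); meets GJ at V = (22/17, 5/17)
V = G + t·(J−G) with t = 40/17

t = 40/17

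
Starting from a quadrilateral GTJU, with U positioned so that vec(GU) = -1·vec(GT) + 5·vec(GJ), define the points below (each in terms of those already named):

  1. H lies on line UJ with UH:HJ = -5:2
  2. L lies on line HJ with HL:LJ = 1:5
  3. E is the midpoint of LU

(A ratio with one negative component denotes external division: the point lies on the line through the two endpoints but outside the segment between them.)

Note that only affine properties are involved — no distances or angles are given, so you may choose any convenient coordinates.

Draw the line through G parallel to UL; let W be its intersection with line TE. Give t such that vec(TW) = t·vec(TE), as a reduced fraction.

t = 4/3

Set G = (0, 0), T = (1, 0), J = (0, 1), U = (-1, 5); any affine frame gives the same invariant.
1. H lies on line UJ with UH:HJ = -5:2 ⇒ H = (2/3, -5/3)
2. L lies on line HJ with HL:LJ = 1:5 ⇒ L = (5/9, -11/9)
3. E is the midpoint of LU ⇒ E = (-2/9, 17/9)
through G parallel to UL: direction (14/9, -56/9); meets TE at W = (-17/27, 68/27)
W = T + t·(E−T) with t = 4/3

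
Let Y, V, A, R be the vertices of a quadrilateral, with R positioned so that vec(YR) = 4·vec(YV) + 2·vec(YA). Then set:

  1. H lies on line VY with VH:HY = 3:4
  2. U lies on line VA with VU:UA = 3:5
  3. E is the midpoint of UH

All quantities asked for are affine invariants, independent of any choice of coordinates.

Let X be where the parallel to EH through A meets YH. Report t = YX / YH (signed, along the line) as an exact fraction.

t = -1/4

Set Y = (0, 0), V = (1, 0), A = (0, 1), R = (4, 2); any affine frame gives the same invariant.
1. H lies on line VY with VH:HY = 3:4 ⇒ H = (4/7, 0)
2. U lies on line VA with VU:UA = 3:5 ⇒ U = (5/8, 3/8)
3. E is the midpoint of UH ⇒ E = (67/112, 3/16)
through A parallel to EH: direction (-3/112, -3/16); meets YH at X = (-1/7, 0)
X = Y + t·(H−Y) with t = -1/4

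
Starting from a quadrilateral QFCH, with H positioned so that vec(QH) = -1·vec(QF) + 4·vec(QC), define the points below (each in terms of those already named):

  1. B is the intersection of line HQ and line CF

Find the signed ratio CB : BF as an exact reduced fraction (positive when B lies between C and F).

Work in coordinates with Q = (0, 0), F = (1, 0), C = (0, 1), H = (-1, 4).
1. B is the intersection of line HQ and line CF ⇒ B = (-1/3, 4/3)
B = C + t·(F−C) with t = -1/3, so CB:BF = t:(1−t) = -1/3:4/3

CB:BF = -1/4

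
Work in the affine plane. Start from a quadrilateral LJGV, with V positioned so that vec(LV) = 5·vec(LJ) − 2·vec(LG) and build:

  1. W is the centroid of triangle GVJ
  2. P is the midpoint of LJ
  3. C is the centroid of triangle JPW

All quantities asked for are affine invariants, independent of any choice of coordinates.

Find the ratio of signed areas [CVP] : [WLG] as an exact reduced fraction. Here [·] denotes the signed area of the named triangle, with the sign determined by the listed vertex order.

[CVP]:[WLG] = 5/12

Work in coordinates with L = (0, 0), J = (1, 0), G = (0, 1), V = (5, -2).
1. W is the centroid of triangle GVJ ⇒ W = (2, -1/3)
2. P is the midpoint of LJ ⇒ P = (1/2, 0)
3. C is the centroid of triangle JPW ⇒ C = (7/6, -1/9)
2·[CVP] = -5/6, 2·[WLG] = -2
[CVP]:[WLG] = -5/6:-2 = 5/12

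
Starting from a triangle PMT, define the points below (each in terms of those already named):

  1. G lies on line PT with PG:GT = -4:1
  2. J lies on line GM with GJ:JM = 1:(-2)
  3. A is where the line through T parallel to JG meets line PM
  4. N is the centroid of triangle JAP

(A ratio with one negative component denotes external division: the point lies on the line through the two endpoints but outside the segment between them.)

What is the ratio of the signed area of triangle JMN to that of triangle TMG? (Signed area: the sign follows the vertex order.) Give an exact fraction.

[JMN]:[TMG] = -10/3

Set P = (0, 0), M = (1, 0), T = (0, 1); any affine frame gives the same invariant.
1. G lies on line PT with PG:GT = -4:1 ⇒ G = (0, 4/3)
2. J lies on line GM with GJ:JM = 1:(-2) ⇒ J = (-1, 8/3)
3. A is where the line through T parallel to JG meets line PM ⇒ A = (3/4, 0)
4. N is the centroid of triangle JAP ⇒ N = (-1/12, 8/9)
2·[JMN] = -10/9, 2·[TMG] = 1/3
[JMN]:[TMG] = -10/9:1/3 = -10/3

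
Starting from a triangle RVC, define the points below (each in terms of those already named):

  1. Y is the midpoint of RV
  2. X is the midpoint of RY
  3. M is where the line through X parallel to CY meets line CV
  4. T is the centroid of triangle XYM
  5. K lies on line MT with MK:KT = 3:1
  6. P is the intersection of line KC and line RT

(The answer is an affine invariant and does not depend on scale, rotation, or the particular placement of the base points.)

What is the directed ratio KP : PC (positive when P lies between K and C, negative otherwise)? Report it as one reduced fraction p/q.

KP:PC = -9/8

Assign R = (0, 0), V = (1, 0), C = (0, 1) — the answer is frame-independent, so this choice is without loss of generality.
1. Y is the midpoint of RV ⇒ Y = (1/2, 0)
2. X is the midpoint of RY ⇒ X = (1/4, 0)
3. M is where the line through X parallel to CY meets line CV ⇒ M = (-1/2, 3/2)
4. T is the centroid of triangle XYM ⇒ T = (1/12, 1/2)
5. K lies on line MT with MK:KT = 3:1 ⇒ K = (-1/16, 3/4)
6. P is the intersection of line KC and line RT ⇒ P = (1/2, 3)
P = K + t·(C−K) with t = 9, so KP:PC = t:(1−t) = 9:-8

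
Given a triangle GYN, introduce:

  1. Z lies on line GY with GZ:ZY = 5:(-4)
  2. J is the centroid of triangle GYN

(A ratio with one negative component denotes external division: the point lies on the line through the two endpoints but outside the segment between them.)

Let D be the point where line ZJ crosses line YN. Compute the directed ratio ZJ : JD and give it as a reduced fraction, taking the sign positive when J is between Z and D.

Set G = (0, 0), Y = (1, 0), N = (0, 1); any affine frame gives the same invariant.
1. Z lies on line GY with GZ:ZY = 5:(-4) ⇒ Z = (5, 0)
2. J is the centroid of triangle GYN ⇒ J = (1/3, 1/3)
line ZJ meets YN at D = (9/13, 4/13)
J = Z + t·(D−Z) with t = 13/12, so ZJ:JD = 13/12:-1/12

ZJ:JD = -13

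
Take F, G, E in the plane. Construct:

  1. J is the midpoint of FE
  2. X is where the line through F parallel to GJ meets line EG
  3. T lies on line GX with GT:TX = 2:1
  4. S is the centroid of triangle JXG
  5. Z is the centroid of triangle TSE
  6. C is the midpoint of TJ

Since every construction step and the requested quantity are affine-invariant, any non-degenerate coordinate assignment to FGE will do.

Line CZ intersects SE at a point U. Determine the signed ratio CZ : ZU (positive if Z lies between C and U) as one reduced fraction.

Set F = (0, 0), G = (1, 0), E = (0, 1); any affine frame gives the same invariant.
1. J is the midpoint of FE ⇒ J = (0, 1/2)
2. X is where the line through F parallel to GJ meets line EG ⇒ X = (2, -1)
3. T lies on line GX with GT:TX = 2:1 ⇒ T = (5/3, -2/3)
4. S is the centroid of triangle JXG ⇒ S = (1, -1/6)
5. Z is the centroid of triangle TSE ⇒ Z = (8/9, 1/18)
6. C is the midpoint of TJ ⇒ C = (5/6, -1/12)
line CZ meets SE at U = (19/22, -1/132)
Z = C + t·(U−C) with t = 11/6, so CZ:ZU = 11/6:-5/6

CZ:ZU = -11/5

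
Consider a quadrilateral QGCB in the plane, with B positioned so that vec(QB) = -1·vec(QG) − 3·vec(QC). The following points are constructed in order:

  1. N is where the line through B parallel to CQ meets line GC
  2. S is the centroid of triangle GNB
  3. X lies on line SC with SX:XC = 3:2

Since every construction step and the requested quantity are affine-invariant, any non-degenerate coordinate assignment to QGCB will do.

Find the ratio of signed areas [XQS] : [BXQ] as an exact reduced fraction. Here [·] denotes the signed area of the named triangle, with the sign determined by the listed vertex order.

Choose coordinates Q = (0, 0), G = (1, 0), C = (0, 1), B = (-1, -3).
1. N is where the line through B parallel to CQ meets line GC ⇒ N = (-1, 2)
2. S is the centroid of triangle GNB ⇒ S = (-1/3, -1/3)
3. X lies on line SC with SX:XC = 3:2 ⇒ X = (-2/15, 7/15)
2·[XQS] = -1/5, 2·[BXQ] = -13/15
[XQS]:[BXQ] = -1/5:-13/15 = 3/13

[XQS]:[BXQ] = 3/13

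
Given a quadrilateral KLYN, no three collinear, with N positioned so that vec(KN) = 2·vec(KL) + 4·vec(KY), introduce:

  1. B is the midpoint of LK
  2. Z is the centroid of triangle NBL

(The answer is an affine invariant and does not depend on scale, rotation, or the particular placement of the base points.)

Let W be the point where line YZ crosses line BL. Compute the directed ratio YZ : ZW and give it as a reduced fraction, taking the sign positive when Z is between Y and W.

YZ:ZW = -1/4

Set K = (0, 0), L = (1, 0), Y = (0, 1), N = (2, 4); any affine frame gives the same invariant.
1. B is the midpoint of LK ⇒ B = (1/2, 0)
2. Z is the centroid of triangle NBL ⇒ Z = (7/6, 4/3)
line YZ meets BL at W = (-7/2, 0)
Z = Y + t·(W−Y) with t = -1/3, so YZ:ZW = -1/3:4/3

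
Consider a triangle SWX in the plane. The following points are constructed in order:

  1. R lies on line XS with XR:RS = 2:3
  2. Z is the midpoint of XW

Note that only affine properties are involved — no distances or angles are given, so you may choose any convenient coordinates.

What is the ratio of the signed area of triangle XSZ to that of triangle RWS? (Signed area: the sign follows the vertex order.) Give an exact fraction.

[XSZ]:[RWS] = -5/6

Set S = (0, 0), W = (1, 0), X = (0, 1); any affine frame gives the same invariant.
1. R lies on line XS with XR:RS = 2:3 ⇒ R = (0, 3/5)
2. Z is the midpoint of XW ⇒ Z = (1/2, 1/2)
2·[XSZ] = 1/2, 2·[RWS] = -3/5
[XSZ]:[RWS] = 1/2:-3/5 = -5/6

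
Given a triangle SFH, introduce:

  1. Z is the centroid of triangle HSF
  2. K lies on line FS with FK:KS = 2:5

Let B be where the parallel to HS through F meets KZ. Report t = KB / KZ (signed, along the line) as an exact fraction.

Choose coordinates S = (0, 0), F = (1, 0), H = (0, 1).
1. Z is the centroid of triangle HSF ⇒ Z = (1/3, 1/3)
2. K lies on line FS with FK:KS = 2:5 ⇒ K = (5/7, 0)
through F parallel to HS: direction (0, -1); meets KZ at B = (1, -1/4)
B = K + t·(Z−K) with t = -3/4

t = -3/4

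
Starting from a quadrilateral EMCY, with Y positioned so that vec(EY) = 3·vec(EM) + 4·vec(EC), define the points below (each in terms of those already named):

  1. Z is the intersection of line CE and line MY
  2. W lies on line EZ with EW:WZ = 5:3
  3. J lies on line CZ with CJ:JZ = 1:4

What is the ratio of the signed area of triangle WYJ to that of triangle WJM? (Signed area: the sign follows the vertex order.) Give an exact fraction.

[WYJ]:[WJM] = -3

Choose coordinates E = (0, 0), M = (1, 0), C = (0, 1), Y = (3, 4).
1. Z is the intersection of line CE and line MY ⇒ Z = (0, -2)
2. W lies on line EZ with EW:WZ = 5:3 ⇒ W = (0, -5/4)
3. J lies on line CZ with CJ:JZ = 1:4 ⇒ J = (0, 2/5)
2·[WYJ] = 99/20, 2·[WJM] = -33/20
[WYJ]:[WJM] = 99/20:-33/20 = -3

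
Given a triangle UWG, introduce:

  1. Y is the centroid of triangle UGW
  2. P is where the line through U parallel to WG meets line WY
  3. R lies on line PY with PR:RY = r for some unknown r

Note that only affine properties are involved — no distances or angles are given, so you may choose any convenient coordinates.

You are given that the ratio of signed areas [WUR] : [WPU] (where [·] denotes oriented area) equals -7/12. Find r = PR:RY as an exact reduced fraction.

r = 5/3

Assign U = (0, 0), W = (1, 0), G = (0, 1) — the answer is frame-independent, so this choice is without loss of generality.
1. Y is the centroid of triangle UGW ⇒ Y = (1/3, 1/3)
2. P is where the line through U parallel to WG meets line WY ⇒ P = (-1, 1)
3. With PR:RY = r, write λ = r/(r+1) so R = P + λ·(Y−P); R is affine-linear in λ
Every point depending on R is an affine combination of R and λ-independent points, so each such coordinate is linear in λ; the λ² term in each signed area is a multiple of (Y−P)×(Y−P) = 0, so 2·[WUR] and 2·[WPU] are each linear in λ. Evaluating at λ=0 and λ=1:
  2·[WUR] = 2/3·λ − 1,   2·[WPU] = 1
So [WUR]:[WPU] = (2/3·λ − 1) / (1). Setting this equal to -7/12:
  2/3·λ − 1 = -7/12·(1)  ⇒  λ = 5/8
Then r = λ/(1−λ) = (5/8)/(3/8) = 5/3. Check: with r = 5/3, R = (-1/6, 7/12) and [WUR]:[WPU] = -7/12 as required.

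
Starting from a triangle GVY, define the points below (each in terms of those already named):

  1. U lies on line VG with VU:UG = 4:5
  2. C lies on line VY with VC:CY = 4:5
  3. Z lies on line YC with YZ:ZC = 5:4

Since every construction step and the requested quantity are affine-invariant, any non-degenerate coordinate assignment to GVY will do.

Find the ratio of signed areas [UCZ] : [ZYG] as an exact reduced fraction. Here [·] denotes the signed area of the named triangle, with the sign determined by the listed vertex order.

Work in coordinates with G = (0, 0), V = (1, 0), Y = (0, 1).
1. U lies on line VG with VU:UG = 4:5 ⇒ U = (5/9, 0)
2. C lies on line VY with VC:CY = 4:5 ⇒ C = (5/9, 4/9)
3. Z lies on line YC with YZ:ZC = 5:4 ⇒ Z = (25/81, 56/81)
2·[UCZ] = 80/729, 2·[ZYG] = 25/81
[UCZ]:[ZYG] = 80/729:25/81 = 16/45

[UCZ]:[ZYG] = 16/45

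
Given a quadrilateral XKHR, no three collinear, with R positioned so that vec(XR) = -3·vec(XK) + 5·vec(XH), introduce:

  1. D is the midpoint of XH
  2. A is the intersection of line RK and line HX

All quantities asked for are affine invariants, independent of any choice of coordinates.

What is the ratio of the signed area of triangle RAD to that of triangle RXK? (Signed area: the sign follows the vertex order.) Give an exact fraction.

[RAD]:[RXK] = -9/20

Choose coordinates X = (0, 0), K = (1, 0), H = (0, 1), R = (-3, 5).
1. D is the midpoint of XH ⇒ D = (0, 1/2)
2. A is the intersection of line RK and line HX ⇒ A = (0, 5/4)
2·[RAD] = -9/4, 2·[RXK] = 5
[RAD]:[RXK] = -9/4:5 = -9/20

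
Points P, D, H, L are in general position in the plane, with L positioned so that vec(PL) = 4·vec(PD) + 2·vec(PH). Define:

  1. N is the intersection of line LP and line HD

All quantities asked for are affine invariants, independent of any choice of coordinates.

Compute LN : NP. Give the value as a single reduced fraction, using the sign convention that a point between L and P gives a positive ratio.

LN:NP = 5

Work in coordinates with P = (0, 0), D = (1, 0), H = (0, 1), L = (4, 2).
1. N is the intersection of line LP and line HD ⇒ N = (2/3, 1/3)
N = L + t·(P−L) with t = 5/6, so LN:NP = t:(1−t) = 5/6:1/6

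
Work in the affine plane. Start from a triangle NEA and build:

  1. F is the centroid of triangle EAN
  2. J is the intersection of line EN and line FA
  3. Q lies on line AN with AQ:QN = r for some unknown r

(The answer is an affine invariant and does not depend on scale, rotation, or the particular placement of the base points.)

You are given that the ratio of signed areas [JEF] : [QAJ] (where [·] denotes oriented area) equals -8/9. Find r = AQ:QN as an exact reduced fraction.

Set N = (0, 0), E = (1, 0), A = (0, 1); any affine frame gives the same invariant.
1. F is the centroid of triangle EAN ⇒ F = (1/3, 1/3)
2. J is the intersection of line EN and line FA ⇒ J = (1/2, 0)
3. With AQ:QN = r, write λ = r/(r+1) so Q = A + λ·(N−A); Q is affine-linear in λ
Every point depending on Q is an affine combination of Q and λ-independent points, so each such coordinate is linear in λ; the λ² term in each signed area is a multiple of (N−A)×(N−A) = 0, so 2·[JEF] and 2·[QAJ] are each linear in λ. Evaluating at λ=0 and λ=1:
  2·[JEF] = 1/6,   2·[QAJ] = -1/2·λ
So [JEF]:[QAJ] = (1/6) / (-1/2·λ). Setting this equal to -8/9:
  1/6 = -8/9·(-1/2·λ)  ⇒  λ = 3/8
Then r = λ/(1−λ) = (3/8)/(5/8) = 3/5. Check: with r = 3/5, Q = (0, 5/8) and [JEF]:[QAJ] = -8/9 as required.

r = 3/5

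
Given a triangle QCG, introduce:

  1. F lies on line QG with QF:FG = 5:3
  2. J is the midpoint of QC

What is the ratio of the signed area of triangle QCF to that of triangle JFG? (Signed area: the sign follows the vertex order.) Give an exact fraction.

[QCF]:[JFG] = -10/3

Work in coordinates with Q = (0, 0), C = (1, 0), G = (0, 1).
1. F lies on line QG with QF:FG = 5:3 ⇒ F = (0, 5/8)
2. J is the midpoint of QC ⇒ J = (1/2, 0)
2·[QCF] = 5/8, 2·[JFG] = -3/16
[QCF]:[JFG] = 5/8:-3/16 = -10/3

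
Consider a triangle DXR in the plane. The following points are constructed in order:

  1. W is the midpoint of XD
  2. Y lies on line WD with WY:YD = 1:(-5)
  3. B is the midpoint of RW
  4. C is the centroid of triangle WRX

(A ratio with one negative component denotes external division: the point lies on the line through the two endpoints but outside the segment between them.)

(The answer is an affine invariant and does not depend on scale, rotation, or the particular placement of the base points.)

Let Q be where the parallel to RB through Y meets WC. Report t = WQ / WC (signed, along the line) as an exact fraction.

Work in coordinates with D = (0, 0), X = (1, 0), R = (0, 1).
1. W is the midpoint of XD ⇒ W = (1/2, 0)
2. Y lies on line WD with WY:YD = 1:(-5) ⇒ Y = (5/8, 0)
3. B is the midpoint of RW ⇒ B = (1/4, 1/2)
4. C is the centroid of triangle WRX ⇒ C = (1/2, 1/3)
through Y parallel to RB: direction (1/4, -1/2); meets WC at Q = (1/2, 1/4)
Q = W + t·(C−W) with t = 3/4

t = 3/4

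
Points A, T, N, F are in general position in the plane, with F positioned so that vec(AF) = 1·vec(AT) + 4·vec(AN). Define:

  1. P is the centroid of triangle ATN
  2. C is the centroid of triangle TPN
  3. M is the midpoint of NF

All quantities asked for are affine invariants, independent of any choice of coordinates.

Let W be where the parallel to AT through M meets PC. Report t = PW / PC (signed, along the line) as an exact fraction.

Work in coordinates with A = (0, 0), T = (1, 0), N = (0, 1), F = (1, 4).
1. P is the centroid of triangle ATN ⇒ P = (1/3, 1/3)
2. C is the centroid of triangle TPN ⇒ C = (4/9, 4/9)
3. M is the midpoint of NF ⇒ M = (1/2, 5/2)
through M parallel to AT: direction (1, 0); meets PC at W = (5/2, 5/2)
W = P + t·(C−P) with t = 39/2

t = 39/2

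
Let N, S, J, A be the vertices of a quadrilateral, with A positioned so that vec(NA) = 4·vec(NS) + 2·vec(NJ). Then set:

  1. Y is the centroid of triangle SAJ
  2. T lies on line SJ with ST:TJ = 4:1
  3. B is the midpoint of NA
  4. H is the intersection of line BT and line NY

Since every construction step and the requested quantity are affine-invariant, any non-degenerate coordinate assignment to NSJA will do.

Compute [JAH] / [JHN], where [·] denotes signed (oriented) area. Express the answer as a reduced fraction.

Assign N = (0, 0), S = (1, 0), J = (0, 1), A = (4, 2) — the answer is frame-independent, so this choice is without loss of generality.
1. Y is the centroid of triangle SAJ ⇒ Y = (5/3, 1)
2. T lies on line SJ with ST:TJ = 4:1 ⇒ T = (1/5, 4/5)
3. B is the midpoint of NA ⇒ B = (2, 1)
4. H is the intersection of line BT and line NY ⇒ H = (35/22, 21/22)
2·[JAH] = -39/22, 2·[JHN] = -35/22
[JAH]:[JHN] = -39/22:-35/22 = 39/35

[JAH]:[JHN] = 39/35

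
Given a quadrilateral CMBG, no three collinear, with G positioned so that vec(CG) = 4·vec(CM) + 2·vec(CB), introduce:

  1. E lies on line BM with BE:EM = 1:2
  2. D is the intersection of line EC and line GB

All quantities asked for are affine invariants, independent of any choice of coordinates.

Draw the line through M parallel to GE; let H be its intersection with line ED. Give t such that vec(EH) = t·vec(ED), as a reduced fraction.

Work in coordinates with C = (0, 0), M = (1, 0), B = (0, 1), G = (4, 2).
1. E lies on line BM with BE:EM = 1:2 ⇒ E = (1/3, 2/3)
2. D is the intersection of line EC and line GB ⇒ D = (4/7, 8/7)
through M parallel to GE: direction (-11/3, -4/3); meets ED at H = (-2/9, -4/9)
H = E + t·(D−E) with t = -7/3

t = -7/3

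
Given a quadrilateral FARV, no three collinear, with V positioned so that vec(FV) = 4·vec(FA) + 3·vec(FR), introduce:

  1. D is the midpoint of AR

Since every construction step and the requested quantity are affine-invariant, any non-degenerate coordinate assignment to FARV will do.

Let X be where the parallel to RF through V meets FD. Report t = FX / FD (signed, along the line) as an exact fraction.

Work in coordinates with F = (0, 0), A = (1, 0), R = (0, 1), V = (4, 3).
1. D is the midpoint of AR ⇒ D = (1/2, 1/2)
through V parallel to RF: direction (0, -1); meets FD at X = (4, 4)
X = F + t·(D−F) with t = 8

t = 8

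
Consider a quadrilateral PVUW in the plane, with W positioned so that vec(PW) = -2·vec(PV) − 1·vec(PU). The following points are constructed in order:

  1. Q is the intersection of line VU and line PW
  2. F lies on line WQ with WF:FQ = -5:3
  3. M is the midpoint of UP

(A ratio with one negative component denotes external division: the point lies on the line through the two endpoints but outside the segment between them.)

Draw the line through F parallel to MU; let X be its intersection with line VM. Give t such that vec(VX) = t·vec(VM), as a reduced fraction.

Choose coordinates P = (0, 0), V = (1, 0), U = (0, 1), W = (-2, -1).
1. Q is the intersection of line VU and line PW ⇒ Q = (2/3, 1/3)
2. F lies on line WQ with WF:FQ = -5:3 ⇒ F = (14/3, 7/3)
3. M is the midpoint of UP ⇒ M = (0, 1/2)
through F parallel to MU: direction (0, 1/2); meets VM at X = (14/3, -11/6)
X = V + t·(M−V) with t = -11/3

t = -11/3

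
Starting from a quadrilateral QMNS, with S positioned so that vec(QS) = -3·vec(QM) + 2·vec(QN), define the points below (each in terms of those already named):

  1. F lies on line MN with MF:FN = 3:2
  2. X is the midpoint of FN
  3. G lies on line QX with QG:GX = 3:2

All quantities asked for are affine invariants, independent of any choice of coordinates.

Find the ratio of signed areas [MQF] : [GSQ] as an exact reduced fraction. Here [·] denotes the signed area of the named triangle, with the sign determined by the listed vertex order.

Set Q = (0, 0), M = (1, 0), N = (0, 1), S = (-3, 2); any affine frame gives the same invariant.
1. F lies on line MN with MF:FN = 3:2 ⇒ F = (2/5, 3/5)
2. X is the midpoint of FN ⇒ X = (1/5, 4/5)
3. G lies on line QX with QG:GX = 3:2 ⇒ G = (3/25, 12/25)
2·[MQF] = -3/5, 2·[GSQ] = 42/25
[MQF]:[GSQ] = -3/5:42/25 = -5/14

[MQF]:[GSQ] = -5/14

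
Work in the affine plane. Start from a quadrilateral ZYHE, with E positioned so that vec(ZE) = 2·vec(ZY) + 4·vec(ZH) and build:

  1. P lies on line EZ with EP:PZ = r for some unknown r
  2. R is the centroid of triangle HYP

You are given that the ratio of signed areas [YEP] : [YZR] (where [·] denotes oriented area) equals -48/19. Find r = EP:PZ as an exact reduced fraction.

Choose coordinates Z = (0, 0), Y = (1, 0), H = (0, 1), E = (2, 4).
1. With EP:PZ = r, write λ = r/(r+1) so P = E + λ·(Z−E); P is affine-linear in λ
2. R is the centroid of triangle HYP ⇒ R is an affine combination of earlier points and hence also affine-linear in λ
Every point depending on P is an affine combination of P and λ-independent points, so each such coordinate is linear in λ; the λ² term in each signed area is a multiple of (Z−E)×(Z−E) = 0, so 2·[YEP] and 2·[YZR] are each linear in λ. Evaluating at λ=0 and λ=1:
  2·[YEP] = 4·λ,   2·[YZR] = 4/3·λ − 5/3
So [YEP]:[YZR] = (4·λ) / (4/3·λ − 5/3). Setting this equal to -48/19:
  4·λ = -48/19·(4/3·λ − 5/3)  ⇒  λ = 4/7
Then r = λ/(1−λ) = (4/7)/(3/7) = 4/3. Check: with r = 4/3, P = (6/7, 12/7) and [YEP]:[YZR] = -48/19 as required.

r = 4/3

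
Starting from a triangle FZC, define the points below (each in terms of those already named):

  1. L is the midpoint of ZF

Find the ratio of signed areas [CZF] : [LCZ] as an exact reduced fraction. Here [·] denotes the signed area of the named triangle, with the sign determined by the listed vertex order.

[CZF]:[LCZ] = 2

Choose coordinates F = (0, 0), Z = (1, 0), C = (0, 1).
1. L is the midpoint of ZF ⇒ L = (1/2, 0)
2·[CZF] = -1, 2·[LCZ] = -1/2
[CZF]:[LCZ] = -1:-1/2 = 2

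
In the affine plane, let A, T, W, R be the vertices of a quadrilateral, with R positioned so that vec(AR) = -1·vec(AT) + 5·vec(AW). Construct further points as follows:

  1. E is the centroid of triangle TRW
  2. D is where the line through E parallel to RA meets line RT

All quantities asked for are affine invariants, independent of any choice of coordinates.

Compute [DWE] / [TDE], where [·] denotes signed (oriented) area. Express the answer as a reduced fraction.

Choose coordinates A = (0, 0), T = (1, 0), W = (0, 1), R = (-1, 5).
1. E is the centroid of triangle TRW ⇒ E = (0, 2)
2. D is where the line through E parallel to RA meets line RT ⇒ D = (-1/5, 3)
2·[DWE] = 1/5, 2·[TDE] = 3/5
[DWE]:[TDE] = 1/5:3/5 = 1/3

[DWE]:[TDE] = 1/3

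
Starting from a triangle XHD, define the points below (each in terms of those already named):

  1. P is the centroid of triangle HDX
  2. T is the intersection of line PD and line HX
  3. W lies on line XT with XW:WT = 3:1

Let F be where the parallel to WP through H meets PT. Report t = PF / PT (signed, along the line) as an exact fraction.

t = 5

Choose coordinates X = (0, 0), H = (1, 0), D = (0, 1).
1. P is the centroid of triangle HDX ⇒ P = (1/3, 1/3)
2. T is the intersection of line PD and line HX ⇒ T = (1/2, 0)
3. W lies on line XT with XW:WT = 3:1 ⇒ W = (3/8, 0)
through H parallel to WP: direction (-1/24, 1/3); meets PT at F = (7/6, -4/3)
F = P + t·(T−P) with t = 5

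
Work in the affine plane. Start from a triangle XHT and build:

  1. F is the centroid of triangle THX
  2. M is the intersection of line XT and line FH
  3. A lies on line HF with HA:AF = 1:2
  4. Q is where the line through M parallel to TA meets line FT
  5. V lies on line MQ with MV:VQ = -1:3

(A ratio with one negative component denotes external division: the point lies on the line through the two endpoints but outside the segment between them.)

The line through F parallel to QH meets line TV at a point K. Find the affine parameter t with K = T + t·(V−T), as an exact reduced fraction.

Work in coordinates with X = (0, 0), H = (1, 0), T = (0, 1).
1. F is the centroid of triangle THX ⇒ F = (1/3, 1/3)
2. M is the intersection of line XT and line FH ⇒ M = (0, 1/2)
3. A lies on line HF with HA:AF = 1:2 ⇒ A = (7/9, 1/9)
4. Q is where the line through M parallel to TA meets line FT ⇒ Q = (7/12, -1/6)
5. V lies on line MQ with MV:VQ = -1:3 ⇒ V = (-7/24, 5/6)
through F parallel to QH: direction (5/12, 1/6); meets TV at K = (-14/3, -5/3)
K = T + t·(V−T) with t = 16

t = 16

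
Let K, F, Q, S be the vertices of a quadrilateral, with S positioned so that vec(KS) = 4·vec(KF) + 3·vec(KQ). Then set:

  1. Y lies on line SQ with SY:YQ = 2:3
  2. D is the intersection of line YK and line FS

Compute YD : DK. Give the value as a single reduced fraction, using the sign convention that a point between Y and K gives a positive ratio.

YD:DK = -4/5

Assign K = (0, 0), F = (1, 0), Q = (0, 1), S = (4, 3) — the answer is frame-independent, so this choice is without loss of generality.
1. Y lies on line SQ with SY:YQ = 2:3 ⇒ Y = (12/5, 11/5)
2. D is the intersection of line YK and line FS ⇒ D = (12, 11)
D = Y + t·(K−Y) with t = -4, so YD:DK = t:(1−t) = -4:5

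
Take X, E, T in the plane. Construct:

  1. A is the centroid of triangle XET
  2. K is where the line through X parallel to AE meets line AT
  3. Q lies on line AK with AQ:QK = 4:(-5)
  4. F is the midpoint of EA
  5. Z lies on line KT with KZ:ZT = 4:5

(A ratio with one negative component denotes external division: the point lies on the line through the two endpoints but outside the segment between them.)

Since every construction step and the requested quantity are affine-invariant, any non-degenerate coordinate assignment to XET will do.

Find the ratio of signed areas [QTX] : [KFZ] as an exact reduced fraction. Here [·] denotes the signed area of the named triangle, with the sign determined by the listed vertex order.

[QTX]:[KFZ] = -27/4

Work in coordinates with X = (0, 0), E = (1, 0), T = (0, 1).
1. A is the centroid of triangle XET ⇒ A = (1/3, 1/3)
2. K is where the line through X parallel to AE meets line AT ⇒ K = (2/3, -1/3)
3. Q lies on line AK with AQ:QK = 4:(-5) ⇒ Q = (-1, 3)
4. F is the midpoint of EA ⇒ F = (2/3, 1/6)
5. Z lies on line KT with KZ:ZT = 4:5 ⇒ Z = (10/27, 7/27)
2·[QTX] = -1, 2·[KFZ] = 4/27
[QTX]:[KFZ] = -1:4/27 = -27/4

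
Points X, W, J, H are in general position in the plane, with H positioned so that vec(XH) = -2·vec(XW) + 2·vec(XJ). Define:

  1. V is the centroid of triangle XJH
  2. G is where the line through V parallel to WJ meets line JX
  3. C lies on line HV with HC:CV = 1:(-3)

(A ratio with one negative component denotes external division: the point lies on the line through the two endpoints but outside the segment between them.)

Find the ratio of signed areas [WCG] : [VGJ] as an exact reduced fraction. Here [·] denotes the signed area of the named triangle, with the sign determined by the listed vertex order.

Choose coordinates X = (0, 0), W = (1, 0), J = (0, 1), H = (-2, 2).
1. V is the centroid of triangle XJH ⇒ V = (-2/3, 1)
2. G is where the line through V parallel to WJ meets line JX ⇒ G = (0, 1/3)
3. C lies on line HV with HC:CV = 1:(-3) ⇒ C = (-8/3, 5/2)
2·[WCG] = 23/18, 2·[VGJ] = 4/9
[WCG]:[VGJ] = 23/18:4/9 = 23/8

[WCG]:[VGJ] = 23/8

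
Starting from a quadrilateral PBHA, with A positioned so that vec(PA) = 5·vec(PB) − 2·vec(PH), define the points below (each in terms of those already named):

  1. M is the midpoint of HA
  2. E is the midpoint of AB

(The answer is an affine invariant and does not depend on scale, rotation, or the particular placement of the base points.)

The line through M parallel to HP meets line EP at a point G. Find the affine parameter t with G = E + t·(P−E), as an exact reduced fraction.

t = 1/6

Work in coordinates with P = (0, 0), B = (1, 0), H = (0, 1), A = (5, -2).
1. M is the midpoint of HA ⇒ M = (5/2, -1/2)
2. E is the midpoint of AB ⇒ E = (3, -1)
through M parallel to HP: direction (0, -1); meets EP at G = (5/2, -5/6)
G = E + t·(P−E) with t = 1/6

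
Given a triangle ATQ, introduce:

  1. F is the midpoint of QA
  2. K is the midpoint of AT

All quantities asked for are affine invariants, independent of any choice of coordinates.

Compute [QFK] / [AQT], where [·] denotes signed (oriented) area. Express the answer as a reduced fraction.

[QFK]:[AQT] = -1/4

Assign A = (0, 0), T = (1, 0), Q = (0, 1) — the answer is frame-independent, so this choice is without loss of generality.
1. F is the midpoint of QA ⇒ F = (0, 1/2)
2. K is the midpoint of AT ⇒ K = (1/2, 0)
2·[QFK] = 1/4, 2·[AQT] = -1
[QFK]:[AQT] = 1/4:-1 = -1/4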